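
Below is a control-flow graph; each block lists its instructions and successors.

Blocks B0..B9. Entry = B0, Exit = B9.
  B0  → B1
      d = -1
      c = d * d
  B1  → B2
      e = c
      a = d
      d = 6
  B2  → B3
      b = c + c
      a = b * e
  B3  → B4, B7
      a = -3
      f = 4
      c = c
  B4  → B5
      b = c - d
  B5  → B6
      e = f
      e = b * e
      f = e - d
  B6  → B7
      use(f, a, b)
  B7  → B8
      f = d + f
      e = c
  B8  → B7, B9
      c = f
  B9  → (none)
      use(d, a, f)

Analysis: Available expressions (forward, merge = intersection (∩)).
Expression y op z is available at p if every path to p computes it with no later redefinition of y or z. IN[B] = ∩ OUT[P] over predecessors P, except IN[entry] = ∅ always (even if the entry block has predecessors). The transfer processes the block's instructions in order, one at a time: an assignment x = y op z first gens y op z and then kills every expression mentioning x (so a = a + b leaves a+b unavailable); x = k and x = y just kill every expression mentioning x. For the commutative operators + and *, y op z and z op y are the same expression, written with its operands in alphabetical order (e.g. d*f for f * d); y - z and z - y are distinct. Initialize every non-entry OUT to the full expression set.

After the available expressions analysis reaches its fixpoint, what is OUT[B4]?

Answer: {c-d}

Derivation:
Converged values:
  B0:   IN={}   OUT={d*d}
  B1:   IN={d*d}   OUT={}
  B2:   IN={}   OUT={b*e, c+c}
  B3:   IN={b*e, c+c}   OUT={b*e}
  B4:   IN={b*e}   OUT={c-d}
  B5:   IN={c-d}   OUT={c-d, e-d}
  B6:   IN={c-d, e-d}   OUT={c-d, e-d}
  B7:   IN={}   OUT={}
  B8:   IN={}   OUT={}
  B9:   IN={}   OUT={}

Merge at B4: IN[B4] = OUT[B3] = {b*e}
Applying B4's transfer function to that IN value gives OUT[B4] (row B4 above).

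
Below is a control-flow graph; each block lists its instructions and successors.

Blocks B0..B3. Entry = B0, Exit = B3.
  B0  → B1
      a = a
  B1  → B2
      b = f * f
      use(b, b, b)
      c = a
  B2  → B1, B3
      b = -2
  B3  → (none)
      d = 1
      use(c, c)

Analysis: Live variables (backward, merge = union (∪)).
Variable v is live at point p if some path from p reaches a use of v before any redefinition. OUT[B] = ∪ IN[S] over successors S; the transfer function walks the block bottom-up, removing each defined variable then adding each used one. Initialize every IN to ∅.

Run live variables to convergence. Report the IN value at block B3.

Fixpoint table:
  B0: | IN={a, f} | OUT={a, f}
  B1: | IN={a, f} | OUT={a, c, f}
  B2: | IN={a, c, f} | OUT={a, c, f}
  B3: | IN={c} | OUT={}

B3 is the boundary node: OUT[B3] = {}
Applying B3's transfer function to that OUT value gives IN[B3] (row B3 above).

Answer: {c}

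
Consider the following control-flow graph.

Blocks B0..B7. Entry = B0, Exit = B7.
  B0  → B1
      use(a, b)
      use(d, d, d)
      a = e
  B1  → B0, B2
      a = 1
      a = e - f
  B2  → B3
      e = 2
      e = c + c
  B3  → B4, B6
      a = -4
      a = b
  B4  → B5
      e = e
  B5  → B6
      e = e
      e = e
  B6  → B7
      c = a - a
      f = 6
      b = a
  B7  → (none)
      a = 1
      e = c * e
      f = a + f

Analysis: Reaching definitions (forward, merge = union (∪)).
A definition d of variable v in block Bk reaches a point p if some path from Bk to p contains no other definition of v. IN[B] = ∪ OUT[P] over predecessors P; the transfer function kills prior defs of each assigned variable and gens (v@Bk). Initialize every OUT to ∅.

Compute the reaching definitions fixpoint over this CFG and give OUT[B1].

Fixpoint table:
  B0:  IN={a@B1}  OUT={a@B0}
  B1:  IN={a@B0}  OUT={a@B1}
  B2:  IN={a@B1}  OUT={a@B1, e@B2}
  B3:  IN={a@B1, e@B2}  OUT={a@B3, e@B2}
  B4:  IN={a@B3, e@B2}  OUT={a@B3, e@B4}
  B5:  IN={a@B3, e@B4}  OUT={a@B3, e@B5}
  B6:  IN={a@B3, e@B2, e@B5}  OUT={a@B3, b@B6, c@B6, e@B2, e@B5, f@B6}
  B7:  IN={a@B3, b@B6, c@B6, e@B2, e@B5, f@B6}  OUT={a@B7, b@B6, c@B6, e@B7, f@B7}

Merge at B1: IN[B1] = OUT[B0] = {a@B0}
Applying B1's transfer function to that IN value gives OUT[B1] (row B1 above).

Answer: {a@B1}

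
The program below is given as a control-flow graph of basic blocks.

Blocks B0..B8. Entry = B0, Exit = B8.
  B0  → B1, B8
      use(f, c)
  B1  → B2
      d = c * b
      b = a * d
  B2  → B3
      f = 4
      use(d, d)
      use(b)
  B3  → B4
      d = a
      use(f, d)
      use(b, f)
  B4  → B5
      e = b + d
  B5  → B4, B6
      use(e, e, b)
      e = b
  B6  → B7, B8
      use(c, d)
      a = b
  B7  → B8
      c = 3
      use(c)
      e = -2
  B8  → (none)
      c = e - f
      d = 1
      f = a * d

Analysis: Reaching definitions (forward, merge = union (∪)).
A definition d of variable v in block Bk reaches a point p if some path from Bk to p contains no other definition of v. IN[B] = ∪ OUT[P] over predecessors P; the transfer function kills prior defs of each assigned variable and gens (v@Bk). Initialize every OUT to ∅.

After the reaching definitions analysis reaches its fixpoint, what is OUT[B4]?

Answer: {b@B1, d@B3, e@B4, f@B2}

Working:
Fixpoint table:
  B0: | IN={} | OUT={}
  B1: | IN={} | OUT={b@B1, d@B1}
  B2: | IN={b@B1, d@B1} | OUT={b@B1, d@B1, f@B2}
  B3: | IN={b@B1, d@B1, f@B2} | OUT={b@B1, d@B3, f@B2}
  B4: | IN={b@B1, d@B3, e@B5, f@B2} | OUT={b@B1, d@B3, e@B4, f@B2}
  B5: | IN={b@B1, d@B3, e@B4, f@B2} | OUT={b@B1, d@B3, e@B5, f@B2}
  B6: | IN={b@B1, d@B3, e@B5, f@B2} | OUT={a@B6, b@B1, d@B3, e@B5, f@B2}
  B7: | IN={a@B6, b@B1, d@B3, e@B5, f@B2} | OUT={a@B6, b@B1, c@B7, d@B3, e@B7, f@B2}
  B8: | IN={a@B6, b@B1, c@B7, d@B3, e@B5, e@B7, f@B2} | OUT={a@B6, b@B1, c@B8, d@B8, e@B5, e@B7, f@B8}

Merge at B4: IN[B4] = OUT[B3] ⊔ OUT[B5] = {b@B1, d@B3, e@B5, f@B2}
Applying B4's transfer function to that IN value gives OUT[B4] (row B4 above).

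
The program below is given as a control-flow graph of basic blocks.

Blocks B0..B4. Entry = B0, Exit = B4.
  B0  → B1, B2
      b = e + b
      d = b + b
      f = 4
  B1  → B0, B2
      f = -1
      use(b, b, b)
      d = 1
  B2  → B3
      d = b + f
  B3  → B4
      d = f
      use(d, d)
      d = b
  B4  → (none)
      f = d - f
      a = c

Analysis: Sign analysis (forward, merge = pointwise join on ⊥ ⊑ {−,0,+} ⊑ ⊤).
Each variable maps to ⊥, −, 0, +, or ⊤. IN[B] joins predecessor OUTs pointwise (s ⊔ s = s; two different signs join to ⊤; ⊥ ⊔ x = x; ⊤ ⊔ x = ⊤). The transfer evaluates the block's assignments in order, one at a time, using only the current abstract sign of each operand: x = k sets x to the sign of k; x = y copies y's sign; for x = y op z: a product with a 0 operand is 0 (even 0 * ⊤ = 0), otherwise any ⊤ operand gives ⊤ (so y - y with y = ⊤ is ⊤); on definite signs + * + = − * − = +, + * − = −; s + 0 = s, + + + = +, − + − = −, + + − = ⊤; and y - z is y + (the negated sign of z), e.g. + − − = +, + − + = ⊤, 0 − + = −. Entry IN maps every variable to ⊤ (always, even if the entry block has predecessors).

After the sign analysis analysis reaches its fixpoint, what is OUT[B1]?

Per-block solution:
  B0: | IN=(all ⊤) | OUT={f:+; rest ⊤}
  B1: | IN={f:+; rest ⊤} | OUT={d:+, f:-; rest ⊤}
  B2: | IN=(all ⊤) | OUT=(all ⊤)
  B3: | IN=(all ⊤) | OUT=(all ⊤)
  B4: | IN=(all ⊤) | OUT=(all ⊤)

Merge at B1: IN[B1] = OUT[B0] = {a: ⊤, b: ⊤, c: ⊤, d: ⊤, e: ⊤, f: +}
Applying B1's transfer function to that IN value gives OUT[B1] (row B1 above).

Answer: {a: ⊤, b: ⊤, c: ⊤, d: +, e: ⊤, f: -}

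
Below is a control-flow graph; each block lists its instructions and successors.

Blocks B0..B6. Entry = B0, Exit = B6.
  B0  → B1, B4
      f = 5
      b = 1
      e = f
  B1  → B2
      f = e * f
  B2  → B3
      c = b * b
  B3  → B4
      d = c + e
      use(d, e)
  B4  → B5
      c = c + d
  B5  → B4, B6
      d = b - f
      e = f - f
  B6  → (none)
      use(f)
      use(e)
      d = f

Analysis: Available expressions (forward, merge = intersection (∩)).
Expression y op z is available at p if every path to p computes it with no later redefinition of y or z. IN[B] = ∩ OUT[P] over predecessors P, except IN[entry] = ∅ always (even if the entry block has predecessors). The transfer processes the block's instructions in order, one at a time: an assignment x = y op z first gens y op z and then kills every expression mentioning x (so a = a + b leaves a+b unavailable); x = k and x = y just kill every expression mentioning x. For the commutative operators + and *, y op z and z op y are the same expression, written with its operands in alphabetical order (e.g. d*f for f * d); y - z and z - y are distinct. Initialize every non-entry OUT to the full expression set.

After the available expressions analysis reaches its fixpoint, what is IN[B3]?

Answer: {b*b}

Working:
Fixpoint table:
  B0: | IN={} | OUT={}
  B1: | IN={} | OUT={}
  B2: | IN={} | OUT={b*b}
  B3: | IN={b*b} | OUT={b*b, c+e}
  B4: | IN={} | OUT={}
  B5: | IN={} | OUT={b-f, f-f}
  B6: | IN={b-f, f-f} | OUT={b-f, f-f}

Merge at B3: IN[B3] = OUT[B2] = {b*b}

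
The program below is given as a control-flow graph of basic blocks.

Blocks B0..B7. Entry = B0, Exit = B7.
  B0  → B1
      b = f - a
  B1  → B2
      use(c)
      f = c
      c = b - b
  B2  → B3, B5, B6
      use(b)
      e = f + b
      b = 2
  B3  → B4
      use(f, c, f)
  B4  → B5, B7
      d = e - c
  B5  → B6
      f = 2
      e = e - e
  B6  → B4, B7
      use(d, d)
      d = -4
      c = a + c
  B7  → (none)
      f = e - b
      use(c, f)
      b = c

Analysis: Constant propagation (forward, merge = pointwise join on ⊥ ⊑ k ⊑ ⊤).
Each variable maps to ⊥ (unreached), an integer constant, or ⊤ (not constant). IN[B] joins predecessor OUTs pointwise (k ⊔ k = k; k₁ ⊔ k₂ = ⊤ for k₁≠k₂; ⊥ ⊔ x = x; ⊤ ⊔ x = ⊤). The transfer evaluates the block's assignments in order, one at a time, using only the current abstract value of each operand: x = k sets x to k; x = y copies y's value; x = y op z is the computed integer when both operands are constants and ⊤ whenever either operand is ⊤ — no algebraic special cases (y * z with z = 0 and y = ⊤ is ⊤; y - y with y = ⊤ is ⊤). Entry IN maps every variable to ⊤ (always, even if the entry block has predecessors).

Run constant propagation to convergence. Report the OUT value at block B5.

Answer: {a: ⊤, b: 2, c: ⊤, d: ⊤, e: ⊤, f: 2}

Working:
Converged values:
  B0:   IN=(all ⊤)   OUT=(all ⊤)
  B1:   IN=(all ⊤)   OUT=(all ⊤)
  B2:   IN=(all ⊤)   OUT={b:2; rest ⊤}
  B3:   IN={b:2; rest ⊤}   OUT={b:2; rest ⊤}
  B4:   IN={b:2; rest ⊤}   OUT={b:2; rest ⊤}
  B5:   IN={b:2; rest ⊤}   OUT={b:2, f:2; rest ⊤}
  B6:   IN={b:2; rest ⊤}   OUT={b:2, d:-4; rest ⊤}
  B7:   IN={b:2; rest ⊤}   OUT=(all ⊤)

Merge at B5: IN[B5] = OUT[B2] ⊔ OUT[B4] = {a: ⊤, b: 2, c: ⊤, d: ⊤, e: ⊤, f: ⊤}
Applying B5's transfer function to that IN value gives OUT[B5] (row B5 above).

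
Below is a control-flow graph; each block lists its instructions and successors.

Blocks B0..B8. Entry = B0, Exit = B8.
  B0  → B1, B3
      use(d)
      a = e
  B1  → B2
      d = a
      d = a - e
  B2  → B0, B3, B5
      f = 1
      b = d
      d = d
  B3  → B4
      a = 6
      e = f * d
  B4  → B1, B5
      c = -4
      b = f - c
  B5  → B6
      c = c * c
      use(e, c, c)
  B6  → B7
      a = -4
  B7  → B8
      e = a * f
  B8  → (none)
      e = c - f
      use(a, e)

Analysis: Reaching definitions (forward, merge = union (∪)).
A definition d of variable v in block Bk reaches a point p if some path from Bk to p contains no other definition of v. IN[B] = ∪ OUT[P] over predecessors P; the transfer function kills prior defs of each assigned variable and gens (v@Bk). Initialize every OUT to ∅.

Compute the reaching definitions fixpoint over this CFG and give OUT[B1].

Per-block solution:
  B0:   IN={a@B0, a@B3, b@B2, c@B4, d@B2, e@B3, f@B2}   OUT={a@B0, b@B2, c@B4, d@B2, e@B3, f@B2}
  B1:   IN={a@B0, a@B3, b@B2, b@B4, c@B4, d@B2, e@B3, f@B2}   OUT={a@B0, a@B3, b@B2, b@B4, c@B4, d@B1, e@B3, f@B2}
  B2:   IN={a@B0, a@B3, b@B2, b@B4, c@B4, d@B1, e@B3, f@B2}   OUT={a@B0, a@B3, b@B2, c@B4, d@B2, e@B3, f@B2}
  B3:   IN={a@B0, a@B3, b@B2, c@B4, d@B2, e@B3, f@B2}   OUT={a@B3, b@B2, c@B4, d@B2, e@B3, f@B2}
  B4:   IN={a@B3, b@B2, c@B4, d@B2, e@B3, f@B2}   OUT={a@B3, b@B4, c@B4, d@B2, e@B3, f@B2}
  B5:   IN={a@B0, a@B3, b@B2, b@B4, c@B4, d@B2, e@B3, f@B2}   OUT={a@B0, a@B3, b@B2, b@B4, c@B5, d@B2, e@B3, f@B2}
  B6:   IN={a@B0, a@B3, b@B2, b@B4, c@B5, d@B2, e@B3, f@B2}   OUT={a@B6, b@B2, b@B4, c@B5, d@B2, e@B3, f@B2}
  B7:   IN={a@B6, b@B2, b@B4, c@B5, d@B2, e@B3, f@B2}   OUT={a@B6, b@B2, b@B4, c@B5, d@B2, e@B7, f@B2}
  B8:   IN={a@B6, b@B2, b@B4, c@B5, d@B2, e@B7, f@B2}   OUT={a@B6, b@B2, b@B4, c@B5, d@B2, e@B8, f@B2}

Merge at B1: IN[B1] = OUT[B0] ⊔ OUT[B4] = {a@B0, a@B3, b@B2, b@B4, c@B4, d@B2, e@B3, f@B2}
Applying B1's transfer function to that IN value gives OUT[B1] (row B1 above).

Answer: {a@B0, a@B3, b@B2, b@B4, c@B4, d@B1, e@B3, f@B2}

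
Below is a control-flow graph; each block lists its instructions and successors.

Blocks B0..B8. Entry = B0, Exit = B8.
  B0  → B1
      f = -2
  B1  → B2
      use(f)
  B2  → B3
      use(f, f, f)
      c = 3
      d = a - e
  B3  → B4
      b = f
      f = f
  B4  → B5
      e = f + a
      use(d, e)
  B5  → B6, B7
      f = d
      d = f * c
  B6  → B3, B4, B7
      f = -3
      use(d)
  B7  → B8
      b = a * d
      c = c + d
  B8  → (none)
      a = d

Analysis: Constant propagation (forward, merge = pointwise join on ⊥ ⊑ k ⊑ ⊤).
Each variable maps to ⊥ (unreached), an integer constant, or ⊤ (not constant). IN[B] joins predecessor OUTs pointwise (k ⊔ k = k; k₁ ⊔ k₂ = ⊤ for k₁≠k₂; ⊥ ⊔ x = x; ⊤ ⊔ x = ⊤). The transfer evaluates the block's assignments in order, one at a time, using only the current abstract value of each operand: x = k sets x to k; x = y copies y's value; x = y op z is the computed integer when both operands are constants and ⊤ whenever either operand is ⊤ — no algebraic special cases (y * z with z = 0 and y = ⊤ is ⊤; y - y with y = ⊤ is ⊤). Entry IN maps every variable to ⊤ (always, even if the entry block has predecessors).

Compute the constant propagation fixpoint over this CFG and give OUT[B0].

Per-block solution:
  B0: | IN=(all ⊤) | OUT={f:-2; rest ⊤}
  B1: | IN={f:-2; rest ⊤} | OUT={f:-2; rest ⊤}
  B2: | IN={f:-2; rest ⊤} | OUT={c:3, f:-2; rest ⊤}
  B3: | IN={c:3; rest ⊤} | OUT={c:3; rest ⊤}
  B4: | IN={c:3; rest ⊤} | OUT={c:3; rest ⊤}
  B5: | IN={c:3; rest ⊤} | OUT={c:3; rest ⊤}
  B6: | IN={c:3; rest ⊤} | OUT={c:3, f:-3; rest ⊤}
  B7: | IN={c:3; rest ⊤} | OUT=(all ⊤)
  B8: | IN=(all ⊤) | OUT=(all ⊤)

B0 is the boundary node: IN[B0] = {a: ⊤, b: ⊤, c: ⊤, d: ⊤, e: ⊤, f: ⊤}
Applying B0's transfer function to that IN value gives OUT[B0] (row B0 above).

Answer: {a: ⊤, b: ⊤, c: ⊤, d: ⊤, e: ⊤, f: -2}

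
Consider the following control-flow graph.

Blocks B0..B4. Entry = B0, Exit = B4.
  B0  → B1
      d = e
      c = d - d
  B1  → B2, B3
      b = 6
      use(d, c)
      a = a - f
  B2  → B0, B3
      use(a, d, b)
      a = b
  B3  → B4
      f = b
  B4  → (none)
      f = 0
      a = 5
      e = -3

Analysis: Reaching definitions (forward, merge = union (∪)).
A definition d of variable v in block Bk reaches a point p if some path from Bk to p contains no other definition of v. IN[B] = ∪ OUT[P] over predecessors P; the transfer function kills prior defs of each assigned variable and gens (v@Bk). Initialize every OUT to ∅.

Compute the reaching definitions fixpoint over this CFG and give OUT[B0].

Answer: {a@B2, b@B1, c@B0, d@B0}

Working:
Fixpoint table:
  B0:  IN={a@B2, b@B1, c@B0, d@B0}  OUT={a@B2, b@B1, c@B0, d@B0}
  B1:  IN={a@B2, b@B1, c@B0, d@B0}  OUT={a@B1, b@B1, c@B0, d@B0}
  B2:  IN={a@B1, b@B1, c@B0, d@B0}  OUT={a@B2, b@B1, c@B0, d@B0}
  B3:  IN={a@B1, a@B2, b@B1, c@B0, d@B0}  OUT={a@B1, a@B2, b@B1, c@B0, d@B0, f@B3}
  B4:  IN={a@B1, a@B2, b@B1, c@B0, d@B0, f@B3}  OUT={a@B4, b@B1, c@B0, d@B0, e@B4, f@B4}

Merge at B0 (entry node, so the boundary value {} is joined with the incoming edge(s)): IN[B0] = {} ⊔ OUT[B2] = {a@B2, b@B1, c@B0, d@B0}
Applying B0's transfer function to that IN value gives OUT[B0] (row B0 above).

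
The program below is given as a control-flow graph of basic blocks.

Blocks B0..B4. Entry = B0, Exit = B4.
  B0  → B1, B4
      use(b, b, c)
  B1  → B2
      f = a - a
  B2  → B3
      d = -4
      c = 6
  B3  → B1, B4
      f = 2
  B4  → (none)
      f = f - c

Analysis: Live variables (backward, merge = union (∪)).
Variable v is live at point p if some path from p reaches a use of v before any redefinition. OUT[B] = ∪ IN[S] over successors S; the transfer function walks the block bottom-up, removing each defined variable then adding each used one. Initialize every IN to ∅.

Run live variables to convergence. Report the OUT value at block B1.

Answer: {a}

Working:
Fixpoint table:
  B0:  IN={a, b, c, f}  OUT={a, c, f}
  B1:  IN={a}  OUT={a}
  B2:  IN={a}  OUT={a, c}
  B3:  IN={a, c}  OUT={a, c, f}
  B4:  IN={c, f}  OUT={}

Merge at B1: OUT[B1] = IN[B2] = {a}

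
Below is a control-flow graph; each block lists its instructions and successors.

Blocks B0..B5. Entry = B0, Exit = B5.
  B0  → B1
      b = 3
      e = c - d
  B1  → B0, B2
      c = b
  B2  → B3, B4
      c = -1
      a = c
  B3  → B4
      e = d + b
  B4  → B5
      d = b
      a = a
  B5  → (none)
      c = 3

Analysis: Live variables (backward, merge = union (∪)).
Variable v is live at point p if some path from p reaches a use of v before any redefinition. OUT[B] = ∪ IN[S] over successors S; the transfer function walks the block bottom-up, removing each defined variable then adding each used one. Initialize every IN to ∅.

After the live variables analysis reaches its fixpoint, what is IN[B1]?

Answer: {b, d}

Working:
Fixpoint table:
  B0: | IN={c, d} | OUT={b, d}
  B1: | IN={b, d} | OUT={b, c, d}
  B2: | IN={b, d} | OUT={a, b, d}
  B3: | IN={a, b, d} | OUT={a, b}
  B4: | IN={a, b} | OUT={}
  B5: | IN={} | OUT={}

Merge at B1: OUT[B1] = IN[B0] ⊔ IN[B2] = {b, c, d}
Applying B1's transfer function to that OUT value gives IN[B1] (row B1 above).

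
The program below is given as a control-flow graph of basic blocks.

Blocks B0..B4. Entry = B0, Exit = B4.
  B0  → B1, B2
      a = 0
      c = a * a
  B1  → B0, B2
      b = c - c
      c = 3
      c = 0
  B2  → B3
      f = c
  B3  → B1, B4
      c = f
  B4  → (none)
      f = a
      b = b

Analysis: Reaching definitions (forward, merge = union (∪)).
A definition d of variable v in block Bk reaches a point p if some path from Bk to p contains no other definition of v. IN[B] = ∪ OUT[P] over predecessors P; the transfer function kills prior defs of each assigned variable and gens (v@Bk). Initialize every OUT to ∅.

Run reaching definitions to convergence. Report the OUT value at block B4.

Answer: {a@B0, b@B4, c@B3, f@B4}

Trace:
Converged values:
  B0:   IN={a@B0, b@B1, c@B1, f@B2}   OUT={a@B0, b@B1, c@B0, f@B2}
  B1:   IN={a@B0, b@B1, c@B0, c@B3, f@B2}   OUT={a@B0, b@B1, c@B1, f@B2}
  B2:   IN={a@B0, b@B1, c@B0, c@B1, f@B2}   OUT={a@B0, b@B1, c@B0, c@B1, f@B2}
  B3:   IN={a@B0, b@B1, c@B0, c@B1, f@B2}   OUT={a@B0, b@B1, c@B3, f@B2}
  B4:   IN={a@B0, b@B1, c@B3, f@B2}   OUT={a@B0, b@B4, c@B3, f@B4}

Merge at B4: IN[B4] = OUT[B3] = {a@B0, b@B1, c@B3, f@B2}
Applying B4's transfer function to that IN value gives OUT[B4] (row B4 above).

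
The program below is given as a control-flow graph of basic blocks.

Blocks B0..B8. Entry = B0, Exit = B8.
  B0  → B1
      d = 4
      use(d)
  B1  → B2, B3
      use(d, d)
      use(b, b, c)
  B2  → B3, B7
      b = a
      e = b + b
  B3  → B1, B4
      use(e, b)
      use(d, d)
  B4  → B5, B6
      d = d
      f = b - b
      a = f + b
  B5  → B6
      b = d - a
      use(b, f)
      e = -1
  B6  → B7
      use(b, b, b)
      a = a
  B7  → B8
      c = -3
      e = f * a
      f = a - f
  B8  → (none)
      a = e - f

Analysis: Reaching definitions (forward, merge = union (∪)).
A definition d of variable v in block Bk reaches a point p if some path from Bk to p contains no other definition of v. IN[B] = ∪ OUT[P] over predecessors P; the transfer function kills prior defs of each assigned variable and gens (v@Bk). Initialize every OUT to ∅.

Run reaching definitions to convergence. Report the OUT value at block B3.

Fixpoint table:
  B0:  IN={}  OUT={d@B0}
  B1:  IN={b@B2, d@B0, e@B2}  OUT={b@B2, d@B0, e@B2}
  B2:  IN={b@B2, d@B0, e@B2}  OUT={b@B2, d@B0, e@B2}
  B3:  IN={b@B2, d@B0, e@B2}  OUT={b@B2, d@B0, e@B2}
  B4:  IN={b@B2, d@B0, e@B2}  OUT={a@B4, b@B2, d@B4, e@B2, f@B4}
  B5:  IN={a@B4, b@B2, d@B4, e@B2, f@B4}  OUT={a@B4, b@B5, d@B4, e@B5, f@B4}
  B6:  IN={a@B4, b@B2, b@B5, d@B4, e@B2, e@B5, f@B4}  OUT={a@B6, b@B2, b@B5, d@B4, e@B2, e@B5, f@B4}
  B7:  IN={a@B6, b@B2, b@B5, d@B0, d@B4, e@B2, e@B5, f@B4}  OUT={a@B6, b@B2, b@B5, c@B7, d@B0, d@B4, e@B7, f@B7}
  B8:  IN={a@B6, b@B2, b@B5, c@B7, d@B0, d@B4, e@B7, f@B7}  OUT={a@B8, b@B2, b@B5, c@B7, d@B0, d@B4, e@B7, f@B7}

Merge at B3: IN[B3] = OUT[B1] ⊔ OUT[B2] = {b@B2, d@B0, e@B2}
Applying B3's transfer function to that IN value gives OUT[B3] (row B3 above).

Answer: {b@B2, d@B0, e@B2}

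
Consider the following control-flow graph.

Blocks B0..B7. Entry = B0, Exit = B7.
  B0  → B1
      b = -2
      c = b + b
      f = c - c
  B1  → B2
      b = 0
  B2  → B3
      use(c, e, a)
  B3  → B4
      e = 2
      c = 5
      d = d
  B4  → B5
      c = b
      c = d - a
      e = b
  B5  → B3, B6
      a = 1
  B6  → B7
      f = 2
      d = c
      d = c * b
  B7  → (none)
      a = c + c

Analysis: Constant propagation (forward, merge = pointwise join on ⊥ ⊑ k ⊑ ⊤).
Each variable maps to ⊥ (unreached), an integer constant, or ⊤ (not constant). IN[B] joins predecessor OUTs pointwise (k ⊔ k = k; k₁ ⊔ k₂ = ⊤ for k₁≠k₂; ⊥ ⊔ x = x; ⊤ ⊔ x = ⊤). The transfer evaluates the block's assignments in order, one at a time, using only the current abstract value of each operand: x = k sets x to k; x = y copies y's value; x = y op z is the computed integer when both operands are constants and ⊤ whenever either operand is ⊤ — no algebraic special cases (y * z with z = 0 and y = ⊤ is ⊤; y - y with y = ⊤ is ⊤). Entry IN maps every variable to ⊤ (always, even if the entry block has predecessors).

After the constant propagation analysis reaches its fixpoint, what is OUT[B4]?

Answer: {a: ⊤, b: 0, c: ⊤, d: ⊤, e: 0, f: 0}

Working:
Converged values:
  B0:  IN=(all ⊤)  OUT={b:-2, c:-4, f:0; rest ⊤}
  B1:  IN={b:-2, c:-4, f:0; rest ⊤}  OUT={b:0, c:-4, f:0; rest ⊤}
  B2:  IN={b:0, c:-4, f:0; rest ⊤}  OUT={b:0, c:-4, f:0; rest ⊤}
  B3:  IN={b:0, f:0; rest ⊤}  OUT={b:0, c:5, e:2, f:0; rest ⊤}
  B4:  IN={b:0, c:5, e:2, f:0; rest ⊤}  OUT={b:0, e:0, f:0; rest ⊤}
  B5:  IN={b:0, e:0, f:0; rest ⊤}  OUT={a:1, b:0, e:0, f:0; rest ⊤}
  B6:  IN={a:1, b:0, e:0, f:0; rest ⊤}  OUT={a:1, b:0, e:0, f:2; rest ⊤}
  B7:  IN={a:1, b:0, e:0, f:2; rest ⊤}  OUT={b:0, e:0, f:2; rest ⊤}

Merge at B4: IN[B4] = OUT[B3] = {a: ⊤, b: 0, c: 5, d: ⊤, e: 2, f: 0}
Applying B4's transfer function to that IN value gives OUT[B4] (row B4 above).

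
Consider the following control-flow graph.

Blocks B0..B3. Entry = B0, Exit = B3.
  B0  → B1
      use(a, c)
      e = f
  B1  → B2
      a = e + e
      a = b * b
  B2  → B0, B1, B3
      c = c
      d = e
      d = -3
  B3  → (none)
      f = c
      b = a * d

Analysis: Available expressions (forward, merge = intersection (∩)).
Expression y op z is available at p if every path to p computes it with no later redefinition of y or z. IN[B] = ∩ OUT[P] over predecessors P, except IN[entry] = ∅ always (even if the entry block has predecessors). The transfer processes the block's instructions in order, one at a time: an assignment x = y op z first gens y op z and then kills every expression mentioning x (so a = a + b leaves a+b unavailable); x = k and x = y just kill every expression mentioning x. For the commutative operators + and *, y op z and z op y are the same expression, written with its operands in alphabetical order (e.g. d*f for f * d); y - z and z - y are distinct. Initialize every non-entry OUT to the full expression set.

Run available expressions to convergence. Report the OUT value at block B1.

Answer: {b*b, e+e}

Trace:
Per-block solution:
  B0:   IN={}   OUT={}
  B1:   IN={}   OUT={b*b, e+e}
  B2:   IN={b*b, e+e}   OUT={b*b, e+e}
  B3:   IN={b*b, e+e}   OUT={a*d, e+e}

Merge at B1: IN[B1] = OUT[B0] ∩ OUT[B2] = {}
Applying B1's transfer function to that IN value gives OUT[B1] (row B1 above).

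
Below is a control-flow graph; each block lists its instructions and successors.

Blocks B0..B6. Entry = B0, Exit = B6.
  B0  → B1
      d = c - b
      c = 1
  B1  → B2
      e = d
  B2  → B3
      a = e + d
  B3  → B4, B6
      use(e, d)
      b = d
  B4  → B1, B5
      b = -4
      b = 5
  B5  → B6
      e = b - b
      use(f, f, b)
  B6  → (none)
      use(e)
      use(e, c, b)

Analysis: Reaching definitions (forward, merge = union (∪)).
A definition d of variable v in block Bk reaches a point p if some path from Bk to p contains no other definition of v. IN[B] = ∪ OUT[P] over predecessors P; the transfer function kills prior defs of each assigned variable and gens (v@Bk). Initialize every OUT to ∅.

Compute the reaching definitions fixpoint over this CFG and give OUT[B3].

Converged values:
  B0: | IN={} | OUT={c@B0, d@B0}
  B1: | IN={a@B2, b@B4, c@B0, d@B0, e@B1} | OUT={a@B2, b@B4, c@B0, d@B0, e@B1}
  B2: | IN={a@B2, b@B4, c@B0, d@B0, e@B1} | OUT={a@B2, b@B4, c@B0, d@B0, e@B1}
  B3: | IN={a@B2, b@B4, c@B0, d@B0, e@B1} | OUT={a@B2, b@B3, c@B0, d@B0, e@B1}
  B4: | IN={a@B2, b@B3, c@B0, d@B0, e@B1} | OUT={a@B2, b@B4, c@B0, d@B0, e@B1}
  B5: | IN={a@B2, b@B4, c@B0, d@B0, e@B1} | OUT={a@B2, b@B4, c@B0, d@B0, e@B5}
  B6: | IN={a@B2, b@B3, b@B4, c@B0, d@B0, e@B1, e@B5} | OUT={a@B2, b@B3, b@B4, c@B0, d@B0, e@B1, e@B5}

Merge at B3: IN[B3] = OUT[B2] = {a@B2, b@B4, c@B0, d@B0, e@B1}
Applying B3's transfer function to that IN value gives OUT[B3] (row B3 above).

Answer: {a@B2, b@B3, c@B0, d@B0, e@B1}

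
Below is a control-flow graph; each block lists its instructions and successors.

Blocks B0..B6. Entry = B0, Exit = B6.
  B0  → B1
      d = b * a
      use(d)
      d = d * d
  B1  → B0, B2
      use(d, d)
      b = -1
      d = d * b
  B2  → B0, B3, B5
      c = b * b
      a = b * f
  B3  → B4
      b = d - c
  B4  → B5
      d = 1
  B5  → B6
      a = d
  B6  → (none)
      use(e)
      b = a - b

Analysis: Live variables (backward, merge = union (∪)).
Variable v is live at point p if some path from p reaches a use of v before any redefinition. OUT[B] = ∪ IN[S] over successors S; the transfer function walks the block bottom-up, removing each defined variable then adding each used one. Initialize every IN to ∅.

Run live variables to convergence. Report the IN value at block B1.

Answer: {a, d, e, f}

Trace:
Per-block solution:
  B0:   IN={a, b, e, f}   OUT={a, d, e, f}
  B1:   IN={a, d, e, f}   OUT={a, b, d, e, f}
  B2:   IN={b, d, e, f}   OUT={a, b, c, d, e, f}
  B3:   IN={c, d, e}   OUT={b, e}
  B4:   IN={b, e}   OUT={b, d, e}
  B5:   IN={b, d, e}   OUT={a, b, e}
  B6:   IN={a, b, e}   OUT={}

Merge at B1: OUT[B1] = IN[B0] ⊔ IN[B2] = {a, b, d, e, f}
Applying B1's transfer function to that OUT value gives IN[B1] (row B1 above).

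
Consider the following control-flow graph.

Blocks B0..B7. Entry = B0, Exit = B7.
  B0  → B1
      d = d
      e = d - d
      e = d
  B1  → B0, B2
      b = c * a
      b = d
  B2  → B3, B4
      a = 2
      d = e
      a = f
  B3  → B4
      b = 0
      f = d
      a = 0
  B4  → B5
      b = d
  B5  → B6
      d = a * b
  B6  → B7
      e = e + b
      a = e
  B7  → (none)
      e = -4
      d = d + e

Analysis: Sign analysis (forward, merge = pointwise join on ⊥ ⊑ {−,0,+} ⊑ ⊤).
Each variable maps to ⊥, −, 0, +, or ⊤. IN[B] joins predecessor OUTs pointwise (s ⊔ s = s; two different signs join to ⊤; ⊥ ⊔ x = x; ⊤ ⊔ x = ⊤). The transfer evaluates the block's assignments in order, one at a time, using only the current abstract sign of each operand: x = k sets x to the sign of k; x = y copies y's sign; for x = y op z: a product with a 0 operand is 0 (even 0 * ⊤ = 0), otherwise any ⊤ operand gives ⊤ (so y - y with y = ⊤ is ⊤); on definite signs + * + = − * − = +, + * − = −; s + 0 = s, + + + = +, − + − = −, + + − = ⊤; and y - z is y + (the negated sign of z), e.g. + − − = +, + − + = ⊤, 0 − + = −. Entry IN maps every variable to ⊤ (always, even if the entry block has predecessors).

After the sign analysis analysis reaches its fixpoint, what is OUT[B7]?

Answer: {a: ⊤, b: ⊤, c: ⊤, d: ⊤, e: -, f: ⊤}

Derivation:
Fixpoint table:
  B0:  IN=(all ⊤)  OUT=(all ⊤)
  B1:  IN=(all ⊤)  OUT=(all ⊤)
  B2:  IN=(all ⊤)  OUT=(all ⊤)
  B3:  IN=(all ⊤)  OUT={a:0, b:0; rest ⊤}
  B4:  IN=(all ⊤)  OUT=(all ⊤)
  B5:  IN=(all ⊤)  OUT=(all ⊤)
  B6:  IN=(all ⊤)  OUT=(all ⊤)
  B7:  IN=(all ⊤)  OUT={e:-; rest ⊤}

Merge at B7: IN[B7] = OUT[B6] = {a: ⊤, b: ⊤, c: ⊤, d: ⊤, e: ⊤, f: ⊤}
Applying B7's transfer function to that IN value gives OUT[B7] (row B7 above).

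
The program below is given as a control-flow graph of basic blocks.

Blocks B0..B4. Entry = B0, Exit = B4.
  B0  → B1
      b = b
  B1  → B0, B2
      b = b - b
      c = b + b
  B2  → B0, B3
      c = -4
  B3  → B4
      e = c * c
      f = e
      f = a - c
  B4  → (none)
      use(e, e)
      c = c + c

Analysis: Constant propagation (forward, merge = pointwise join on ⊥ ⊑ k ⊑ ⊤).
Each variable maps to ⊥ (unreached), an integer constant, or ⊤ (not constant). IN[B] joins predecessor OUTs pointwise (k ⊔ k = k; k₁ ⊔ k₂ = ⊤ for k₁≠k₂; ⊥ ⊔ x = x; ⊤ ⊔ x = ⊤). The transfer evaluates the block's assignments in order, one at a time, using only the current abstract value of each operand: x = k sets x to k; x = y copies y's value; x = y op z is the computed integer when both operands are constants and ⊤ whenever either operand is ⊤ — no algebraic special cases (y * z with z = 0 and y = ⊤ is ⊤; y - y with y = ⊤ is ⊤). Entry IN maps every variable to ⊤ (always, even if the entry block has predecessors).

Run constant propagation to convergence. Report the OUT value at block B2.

Answer: {a: ⊤, b: ⊤, c: -4, d: ⊤, e: ⊤, f: ⊤}

Derivation:
Per-block solution:
  B0:  IN=(all ⊤)  OUT=(all ⊤)
  B1:  IN=(all ⊤)  OUT=(all ⊤)
  B2:  IN=(all ⊤)  OUT={c:-4; rest ⊤}
  B3:  IN={c:-4; rest ⊤}  OUT={c:-4, e:16; rest ⊤}
  B4:  IN={c:-4, e:16; rest ⊤}  OUT={c:-8, e:16; rest ⊤}

Merge at B2: IN[B2] = OUT[B1] = {a: ⊤, b: ⊤, c: ⊤, d: ⊤, e: ⊤, f: ⊤}
Applying B2's transfer function to that IN value gives OUT[B2] (row B2 above).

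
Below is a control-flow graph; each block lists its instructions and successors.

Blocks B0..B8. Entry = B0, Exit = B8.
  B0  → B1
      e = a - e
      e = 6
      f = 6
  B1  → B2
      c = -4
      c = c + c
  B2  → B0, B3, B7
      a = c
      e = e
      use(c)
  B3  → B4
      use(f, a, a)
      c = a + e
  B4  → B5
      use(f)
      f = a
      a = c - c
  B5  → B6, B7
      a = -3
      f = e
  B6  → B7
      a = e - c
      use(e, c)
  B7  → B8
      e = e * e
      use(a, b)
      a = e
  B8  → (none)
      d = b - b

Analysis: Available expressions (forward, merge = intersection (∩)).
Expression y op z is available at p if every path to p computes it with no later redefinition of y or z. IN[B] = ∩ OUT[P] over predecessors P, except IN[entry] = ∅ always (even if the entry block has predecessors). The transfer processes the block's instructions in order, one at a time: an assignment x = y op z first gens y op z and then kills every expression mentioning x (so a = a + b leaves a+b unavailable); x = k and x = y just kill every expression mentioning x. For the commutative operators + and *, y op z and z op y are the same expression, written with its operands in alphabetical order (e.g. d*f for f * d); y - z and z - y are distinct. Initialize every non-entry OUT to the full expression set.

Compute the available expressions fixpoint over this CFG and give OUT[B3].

Fixpoint table:
  B0:  IN={}  OUT={}
  B1:  IN={}  OUT={}
  B2:  IN={}  OUT={}
  B3:  IN={}  OUT={a+e}
  B4:  IN={a+e}  OUT={c-c}
  B5:  IN={c-c}  OUT={c-c}
  B6:  IN={c-c}  OUT={c-c, e-c}
  B7:  IN={}  OUT={}
  B8:  IN={}  OUT={b-b}

Merge at B3: IN[B3] = OUT[B2] = {}
Applying B3's transfer function to that IN value gives OUT[B3] (row B3 above).

Answer: {a+e}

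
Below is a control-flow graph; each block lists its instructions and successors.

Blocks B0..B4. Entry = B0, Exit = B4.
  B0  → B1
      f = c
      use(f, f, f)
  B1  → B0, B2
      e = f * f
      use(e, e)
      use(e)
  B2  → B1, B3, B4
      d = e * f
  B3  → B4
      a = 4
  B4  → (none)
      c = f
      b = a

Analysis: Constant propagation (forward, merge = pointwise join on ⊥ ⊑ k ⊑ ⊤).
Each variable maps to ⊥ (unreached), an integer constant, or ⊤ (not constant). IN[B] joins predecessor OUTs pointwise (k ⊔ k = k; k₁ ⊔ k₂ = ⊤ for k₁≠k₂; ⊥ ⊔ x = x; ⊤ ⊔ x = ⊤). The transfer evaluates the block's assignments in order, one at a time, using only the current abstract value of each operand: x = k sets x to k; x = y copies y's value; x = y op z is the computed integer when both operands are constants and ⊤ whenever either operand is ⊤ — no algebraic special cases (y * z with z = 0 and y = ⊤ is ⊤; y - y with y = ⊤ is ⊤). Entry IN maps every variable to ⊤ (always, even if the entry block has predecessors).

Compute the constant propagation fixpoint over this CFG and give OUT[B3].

Fixpoint table:
  B0: | IN=(all ⊤) | OUT=(all ⊤)
  B1: | IN=(all ⊤) | OUT=(all ⊤)
  B2: | IN=(all ⊤) | OUT=(all ⊤)
  B3: | IN=(all ⊤) | OUT={a:4; rest ⊤}
  B4: | IN=(all ⊤) | OUT=(all ⊤)

Merge at B3: IN[B3] = OUT[B2] = {a: ⊤, b: ⊤, c: ⊤, d: ⊤, e: ⊤, f: ⊤}
Applying B3's transfer function to that IN value gives OUT[B3] (row B3 above).

Answer: {a: 4, b: ⊤, c: ⊤, d: ⊤, e: ⊤, f: ⊤}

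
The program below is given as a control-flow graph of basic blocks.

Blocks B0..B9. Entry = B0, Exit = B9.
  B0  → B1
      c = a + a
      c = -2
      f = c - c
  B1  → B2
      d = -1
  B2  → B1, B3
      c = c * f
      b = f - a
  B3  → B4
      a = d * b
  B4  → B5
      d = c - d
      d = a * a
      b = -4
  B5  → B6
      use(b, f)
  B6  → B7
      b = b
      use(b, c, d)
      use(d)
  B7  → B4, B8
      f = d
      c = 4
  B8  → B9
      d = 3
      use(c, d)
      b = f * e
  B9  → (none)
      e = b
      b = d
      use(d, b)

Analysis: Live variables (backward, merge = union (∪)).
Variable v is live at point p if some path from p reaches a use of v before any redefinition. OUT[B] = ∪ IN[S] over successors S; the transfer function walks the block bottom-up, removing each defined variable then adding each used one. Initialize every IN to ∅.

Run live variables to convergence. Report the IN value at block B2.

Converged values:
  B0:  IN={a, e}  OUT={a, c, e, f}
  B1:  IN={a, c, e, f}  OUT={a, c, d, e, f}
  B2:  IN={a, c, d, e, f}  OUT={a, b, c, d, e, f}
  B3:  IN={b, c, d, e, f}  OUT={a, c, d, e, f}
  B4:  IN={a, c, d, e, f}  OUT={a, b, c, d, e, f}
  B5:  IN={a, b, c, d, e, f}  OUT={a, b, c, d, e}
  B6:  IN={a, b, c, d, e}  OUT={a, d, e}
  B7:  IN={a, d, e}  OUT={a, c, d, e, f}
  B8:  IN={c, e, f}  OUT={b, d}
  B9:  IN={b, d}  OUT={}

Merge at B2: OUT[B2] = IN[B1] ⊔ IN[B3] = {a, b, c, d, e, f}
Applying B2's transfer function to that OUT value gives IN[B2] (row B2 above).

Answer: {a, c, d, e, f}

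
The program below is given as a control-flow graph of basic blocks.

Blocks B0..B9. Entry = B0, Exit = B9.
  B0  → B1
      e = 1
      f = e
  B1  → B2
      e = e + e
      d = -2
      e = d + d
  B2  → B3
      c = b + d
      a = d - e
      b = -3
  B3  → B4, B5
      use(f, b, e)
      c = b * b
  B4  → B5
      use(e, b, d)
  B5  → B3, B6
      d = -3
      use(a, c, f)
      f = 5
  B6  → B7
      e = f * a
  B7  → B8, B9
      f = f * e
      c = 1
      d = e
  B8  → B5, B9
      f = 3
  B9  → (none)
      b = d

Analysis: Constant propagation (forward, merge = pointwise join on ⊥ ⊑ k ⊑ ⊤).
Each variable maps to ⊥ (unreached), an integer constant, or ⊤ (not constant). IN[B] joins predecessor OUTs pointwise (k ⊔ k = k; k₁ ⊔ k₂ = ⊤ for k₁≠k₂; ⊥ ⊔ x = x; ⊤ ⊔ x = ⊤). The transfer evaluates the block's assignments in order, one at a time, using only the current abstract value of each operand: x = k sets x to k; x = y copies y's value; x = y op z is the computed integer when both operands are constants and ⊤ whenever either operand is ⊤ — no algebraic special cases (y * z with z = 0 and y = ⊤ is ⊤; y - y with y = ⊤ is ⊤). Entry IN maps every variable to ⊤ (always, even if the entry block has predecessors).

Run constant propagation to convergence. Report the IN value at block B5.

Converged values:
  B0:  IN=(all ⊤)  OUT={e:1, f:1; rest ⊤}
  B1:  IN={e:1, f:1; rest ⊤}  OUT={d:-2, e:-4, f:1; rest ⊤}
  B2:  IN={d:-2, e:-4, f:1; rest ⊤}  OUT={a:2, b:-3, d:-2, e:-4, f:1; rest ⊤}
  B3:  IN={a:2, b:-3; rest ⊤}  OUT={a:2, b:-3, c:9; rest ⊤}
  B4:  IN={a:2, b:-3, c:9; rest ⊤}  OUT={a:2, b:-3, c:9; rest ⊤}
  B5:  IN={a:2, b:-3; rest ⊤}  OUT={a:2, b:-3, d:-3, f:5; rest ⊤}
  B6:  IN={a:2, b:-3, d:-3, f:5; rest ⊤}  OUT={a:2, b:-3, d:-3, e:10, f:5; rest ⊤}
  B7:  IN={a:2, b:-3, d:-3, e:10, f:5; rest ⊤}  OUT={a:2, b:-3, c:1, d:10, e:10, f:50; rest ⊤}
  B8:  IN={a:2, b:-3, c:1, d:10, e:10, f:50; rest ⊤}  OUT={a:2, b:-3, c:1, d:10, e:10, f:3; rest ⊤}
  B9:  IN={a:2, b:-3, c:1, d:10, e:10; rest ⊤}  OUT={a:2, b:10, c:1, d:10, e:10; rest ⊤}

Merge at B5: IN[B5] = OUT[B3] ⊔ OUT[B4] ⊔ OUT[B8] = {a: 2, b: -3, c: ⊤, d: ⊤, e: ⊤, f: ⊤}

Answer: {a: 2, b: -3, c: ⊤, d: ⊤, e: ⊤, f: ⊤}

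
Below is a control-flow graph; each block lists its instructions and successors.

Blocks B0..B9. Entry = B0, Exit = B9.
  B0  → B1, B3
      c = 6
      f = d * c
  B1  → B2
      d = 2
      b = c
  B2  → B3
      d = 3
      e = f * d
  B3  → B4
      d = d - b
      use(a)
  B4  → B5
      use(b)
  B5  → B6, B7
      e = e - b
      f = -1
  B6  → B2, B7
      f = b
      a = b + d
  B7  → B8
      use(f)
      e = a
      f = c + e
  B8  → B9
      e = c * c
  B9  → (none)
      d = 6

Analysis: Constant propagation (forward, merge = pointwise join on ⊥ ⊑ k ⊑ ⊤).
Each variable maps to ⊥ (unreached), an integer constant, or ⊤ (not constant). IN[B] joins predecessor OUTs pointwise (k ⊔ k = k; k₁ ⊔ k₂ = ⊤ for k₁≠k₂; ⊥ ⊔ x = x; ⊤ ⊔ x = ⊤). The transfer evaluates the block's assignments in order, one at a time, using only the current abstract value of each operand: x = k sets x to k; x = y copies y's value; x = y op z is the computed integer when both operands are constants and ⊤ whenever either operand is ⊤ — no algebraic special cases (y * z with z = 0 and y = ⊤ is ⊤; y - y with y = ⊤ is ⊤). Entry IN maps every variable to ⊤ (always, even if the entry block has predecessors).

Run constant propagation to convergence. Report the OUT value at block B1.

Answer: {a: ⊤, b: 6, c: 6, d: 2, e: ⊤, f: ⊤}

Derivation:
Per-block solution:
  B0:  IN=(all ⊤)  OUT={c:6; rest ⊤}
  B1:  IN={c:6; rest ⊤}  OUT={b:6, c:6, d:2; rest ⊤}
  B2:  IN={c:6; rest ⊤}  OUT={c:6, d:3; rest ⊤}
  B3:  IN={c:6; rest ⊤}  OUT={c:6; rest ⊤}
  B4:  IN={c:6; rest ⊤}  OUT={c:6; rest ⊤}
  B5:  IN={c:6; rest ⊤}  OUT={c:6, f:-1; rest ⊤}
  B6:  IN={c:6, f:-1; rest ⊤}  OUT={c:6; rest ⊤}
  B7:  IN={c:6; rest ⊤}  OUT={c:6; rest ⊤}
  B8:  IN={c:6; rest ⊤}  OUT={c:6, e:36; rest ⊤}
  B9:  IN={c:6, e:36; rest ⊤}  OUT={c:6, d:6, e:36; rest ⊤}

Merge at B1: IN[B1] = OUT[B0] = {a: ⊤, b: ⊤, c: 6, d: ⊤, e: ⊤, f: ⊤}
Applying B1's transfer function to that IN value gives OUT[B1] (row B1 above).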